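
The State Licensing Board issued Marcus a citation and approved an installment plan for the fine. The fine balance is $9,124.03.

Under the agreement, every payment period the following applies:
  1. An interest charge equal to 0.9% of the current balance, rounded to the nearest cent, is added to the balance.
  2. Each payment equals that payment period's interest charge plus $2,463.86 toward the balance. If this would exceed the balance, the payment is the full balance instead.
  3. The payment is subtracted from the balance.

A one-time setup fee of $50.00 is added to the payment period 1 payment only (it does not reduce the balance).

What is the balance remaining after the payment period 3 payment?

Payment period 1: opening $9,124.03; interest $82.12 → $9,206.15; payment $2,545.98 (+ $50.00 fee); balance $6,660.17
Payment period 2: opening $6,660.17; interest $59.94 → $6,720.11; payment $2,523.80; balance $4,196.31
Payment period 3: opening $4,196.31; interest $37.77 → $4,234.08; payment $2,501.63; balance $1,732.45

$1,732.45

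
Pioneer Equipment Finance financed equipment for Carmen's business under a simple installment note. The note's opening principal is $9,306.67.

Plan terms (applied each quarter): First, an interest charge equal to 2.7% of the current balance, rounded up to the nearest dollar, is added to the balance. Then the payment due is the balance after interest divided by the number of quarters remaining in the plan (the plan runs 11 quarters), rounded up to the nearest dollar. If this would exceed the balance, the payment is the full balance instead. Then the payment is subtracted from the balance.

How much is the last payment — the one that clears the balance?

$1,133.67

Quarter 1: $9,306.67 +$252.00 interest = $9,558.67; pay $869.00 → $8,689.67
Quarter 2: $8,689.67 +$235.00 interest = $8,924.67; pay $893.00 → $8,031.67
Quarter 3: $8,031.67 +$217.00 interest = $8,248.67; pay $917.00 → $7,331.67
Quarter 4: $7,331.67 +$198.00 interest = $7,529.67; pay $942.00 → $6,587.67
Quarter 5: $6,587.67 +$178.00 interest = $6,765.67; pay $967.00 → $5,798.67
Quarter 6: $5,798.67 +$157.00 interest = $5,955.67; pay $993.00 → $4,962.67
Quarter 7: $4,962.67 +$134.00 interest = $5,096.67; pay $1,020.00 → $4,076.67
Quarter 8: $4,076.67 +$111.00 interest = $4,187.67; pay $1,047.00 → $3,140.67
Quarter 9: $3,140.67 +$85.00 interest = $3,225.67; pay $1,076.00 → $2,149.67
Quarter 10: $2,149.67 +$59.00 interest = $2,208.67; pay $1,105.00 → $1,103.67
Quarter 11: $1,103.67 +$30.00 interest = $1,133.67; pay $1,133.67 → $0.00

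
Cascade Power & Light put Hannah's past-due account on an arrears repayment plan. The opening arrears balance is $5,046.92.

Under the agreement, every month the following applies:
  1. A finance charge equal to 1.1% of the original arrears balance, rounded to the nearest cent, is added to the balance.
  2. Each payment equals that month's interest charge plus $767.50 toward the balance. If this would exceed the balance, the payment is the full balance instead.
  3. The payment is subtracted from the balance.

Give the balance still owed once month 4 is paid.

Month 1: $5,046.92 +$55.52 interest = $5,102.44; pay $823.02 → $4,279.42
Month 2: $4,279.42 +$55.52 interest = $4,334.94; pay $823.02 → $3,511.92
Month 3: $3,511.92 +$55.52 interest = $3,567.44; pay $823.02 → $2,744.42
Month 4: $2,744.42 +$55.52 interest = $2,799.94; pay $823.02 → $1,976.92

$1,976.92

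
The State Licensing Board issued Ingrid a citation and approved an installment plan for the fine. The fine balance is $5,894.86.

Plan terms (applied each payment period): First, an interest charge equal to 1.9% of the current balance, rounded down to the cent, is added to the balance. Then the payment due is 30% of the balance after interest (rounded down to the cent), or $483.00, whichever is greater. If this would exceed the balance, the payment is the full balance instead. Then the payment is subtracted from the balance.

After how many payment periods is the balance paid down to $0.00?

Payment period 1: $5,894.86 +$112.00 interest = $6,006.86; pay $1,802.05 → $4,204.81
Payment period 2: $4,204.81 +$79.89 interest = $4,284.70; pay $1,285.41 → $2,999.29
Payment period 3: $2,999.29 +$56.98 interest = $3,056.27; pay $916.88 → $2,139.39
Payment period 4: $2,139.39 +$40.64 interest = $2,180.03; pay $654.00 → $1,526.03
Payment period 5: $1,526.03 +$28.99 interest = $1,555.02; pay $483.00 → $1,072.02
Payment period 6: $1,072.02 +$20.36 interest = $1,092.38; pay $483.00 → $609.38
Payment period 7: $609.38 +$11.57 interest = $620.95; pay $483.00 → $137.95
Payment period 8: $137.95 +$2.62 interest = $140.57; pay $140.57 → $0.00
Balance reaches $0.00 in payment period 8.

8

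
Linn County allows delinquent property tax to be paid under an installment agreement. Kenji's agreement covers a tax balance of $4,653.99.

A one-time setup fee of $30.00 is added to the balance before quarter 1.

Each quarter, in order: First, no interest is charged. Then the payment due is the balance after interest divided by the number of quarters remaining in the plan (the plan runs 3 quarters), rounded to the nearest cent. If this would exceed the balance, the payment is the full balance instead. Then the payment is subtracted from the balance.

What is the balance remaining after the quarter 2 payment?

Quarter 1: $4,683.99 − $1,561.33 → $3,122.66
Quarter 2: $3,122.66 − $1,561.33 → $1,561.33

$1,561.33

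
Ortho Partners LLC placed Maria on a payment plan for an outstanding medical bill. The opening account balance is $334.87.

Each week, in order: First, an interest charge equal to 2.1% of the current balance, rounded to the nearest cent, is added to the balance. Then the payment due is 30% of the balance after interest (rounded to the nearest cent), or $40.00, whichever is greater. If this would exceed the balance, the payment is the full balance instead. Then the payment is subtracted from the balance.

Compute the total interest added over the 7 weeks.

$21.14

Week 1: $334.87 +$7.03 interest = $341.90; pay $102.57 → $239.33
Week 2: $239.33 +$5.03 interest = $244.36; pay $73.31 → $171.05
Week 3: $171.05 +$3.59 interest = $174.64; pay $52.39 → $122.25
Week 4: $122.25 +$2.57 interest = $124.82; pay $40.00 → $84.82
Week 5: $84.82 +$1.78 interest = $86.60; pay $40.00 → $46.60
Week 6: $46.60 +$0.98 interest = $47.58; pay $40.00 → $7.58
Week 7: $7.58 +$0.16 interest = $7.74; pay $7.74 → $0.00
Total interest: $7.03 + $5.03 + $3.59 + $2.57 + $1.78 + $0.98 + $0.16 = $21.14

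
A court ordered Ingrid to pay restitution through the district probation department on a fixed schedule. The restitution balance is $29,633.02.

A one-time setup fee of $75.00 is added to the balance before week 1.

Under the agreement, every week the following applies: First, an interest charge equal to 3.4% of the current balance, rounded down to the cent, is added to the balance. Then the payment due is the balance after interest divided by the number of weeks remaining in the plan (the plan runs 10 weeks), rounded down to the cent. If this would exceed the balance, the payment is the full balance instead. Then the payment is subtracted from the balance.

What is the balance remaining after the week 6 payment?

Week 1: opening $29,708.02; interest $1,010.07 → $30,718.09; payment $3,071.80; balance $27,646.29
Week 2: opening $27,646.29; interest $939.97 → $28,586.26; payment $3,176.25; balance $25,410.01
Week 3: opening $25,410.01; interest $863.94 → $26,273.95; payment $3,284.24; balance $22,989.71
Week 4: opening $22,989.71; interest $781.65 → $23,771.36; payment $3,395.90; balance $20,375.46
Week 5: opening $20,375.46; interest $692.76 → $21,068.22; payment $3,511.37; balance $17,556.85
Week 6: opening $17,556.85; interest $596.93 → $18,153.78; payment $3,630.75; balance $14,523.03

$14,523.03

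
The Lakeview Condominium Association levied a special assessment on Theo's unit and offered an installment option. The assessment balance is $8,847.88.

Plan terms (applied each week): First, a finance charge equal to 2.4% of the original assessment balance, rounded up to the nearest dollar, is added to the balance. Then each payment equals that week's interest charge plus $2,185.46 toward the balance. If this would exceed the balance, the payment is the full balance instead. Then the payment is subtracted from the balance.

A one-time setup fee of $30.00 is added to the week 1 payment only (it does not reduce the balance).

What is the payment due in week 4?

$2,398.46

Week 1: opening $8,847.88; interest $213.00 → $9,060.88; payment $2,398.46 (+ $30.00 fee); balance $6,662.42
Week 2: opening $6,662.42; interest $213.00 → $6,875.42; payment $2,398.46; balance $4,476.96
Week 3: opening $4,476.96; interest $213.00 → $4,689.96; payment $2,398.46; balance $2,291.50
Week 4: opening $2,291.50; interest $213.00 → $2,504.50; payment $2,398.46; balance $106.04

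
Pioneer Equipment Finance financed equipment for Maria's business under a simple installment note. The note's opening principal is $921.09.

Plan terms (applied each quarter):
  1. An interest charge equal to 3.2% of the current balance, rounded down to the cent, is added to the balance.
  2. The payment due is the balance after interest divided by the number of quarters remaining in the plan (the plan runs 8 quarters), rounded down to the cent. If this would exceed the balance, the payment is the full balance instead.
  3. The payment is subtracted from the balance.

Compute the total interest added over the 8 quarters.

Quarter 1: opening $921.09; interest $29.47 → $950.56; payment $118.82; balance $831.74
Quarter 2: opening $831.74; interest $26.61 → $858.35; payment $122.62; balance $735.73
Quarter 3: opening $735.73; interest $23.54 → $759.27; payment $126.54; balance $632.73
Quarter 4: opening $632.73; interest $20.24 → $652.97; payment $130.59; balance $522.38
Quarter 5: opening $522.38; interest $16.71 → $539.09; payment $134.77; balance $404.32
Quarter 6: opening $404.32; interest $12.93 → $417.25; payment $139.08; balance $278.17
Quarter 7: opening $278.17; interest $8.90 → $287.07; payment $143.53; balance $143.54
Quarter 8: opening $143.54; interest $4.59 → $148.13; payment $148.13; balance $0.00
Total interest: $29.47 + $26.61 + $23.54 + $20.24 + $16.71 + $12.93 + $8.90 + $4.59 = $142.99

$142.99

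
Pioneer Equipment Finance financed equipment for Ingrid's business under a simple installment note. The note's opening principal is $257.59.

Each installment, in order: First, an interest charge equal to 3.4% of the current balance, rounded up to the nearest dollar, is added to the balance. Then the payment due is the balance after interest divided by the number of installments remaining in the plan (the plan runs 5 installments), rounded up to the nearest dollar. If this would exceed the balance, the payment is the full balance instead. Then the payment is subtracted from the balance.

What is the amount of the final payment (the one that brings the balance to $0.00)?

$60.59

Installment 1: opening $257.59; interest $9.00 → $266.59; payment $54.00; balance $212.59
Installment 2: opening $212.59; interest $8.00 → $220.59; payment $56.00; balance $164.59
Installment 3: opening $164.59; interest $6.00 → $170.59; payment $57.00; balance $113.59
Installment 4: opening $113.59; interest $4.00 → $117.59; payment $59.00; balance $58.59
Installment 5: opening $58.59; interest $2.00 → $60.59; payment $60.59; balance $0.00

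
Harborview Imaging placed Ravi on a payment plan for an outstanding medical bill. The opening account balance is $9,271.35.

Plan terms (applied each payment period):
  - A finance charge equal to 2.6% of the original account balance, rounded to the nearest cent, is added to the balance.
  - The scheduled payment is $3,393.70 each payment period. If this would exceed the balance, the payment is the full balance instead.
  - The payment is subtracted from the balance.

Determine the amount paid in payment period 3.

Payment period 1: $9,271.35 +$241.06 interest = $9,512.41; pay $3,393.70 → $6,118.71
Payment period 2: $6,118.71 +$241.06 interest = $6,359.77; pay $3,393.70 → $2,966.07
Payment period 3: $2,966.07 +$241.06 interest = $3,207.13; pay $3,207.13 → $0.00

$3,207.13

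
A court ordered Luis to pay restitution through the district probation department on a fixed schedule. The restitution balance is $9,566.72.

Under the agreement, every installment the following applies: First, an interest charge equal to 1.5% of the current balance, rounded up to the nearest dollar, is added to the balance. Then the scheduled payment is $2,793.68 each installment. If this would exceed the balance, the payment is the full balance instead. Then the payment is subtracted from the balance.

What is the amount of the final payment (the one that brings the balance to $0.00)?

Installment 1: opening $9,566.72; interest $144.00 → $9,710.72; payment $2,793.68; balance $6,917.04
Installment 2: opening $6,917.04; interest $104.00 → $7,021.04; payment $2,793.68; balance $4,227.36
Installment 3: opening $4,227.36; interest $64.00 → $4,291.36; payment $2,793.68; balance $1,497.68
Installment 4: opening $1,497.68; interest $23.00 → $1,520.68; payment $1,520.68; balance $0.00

$1,520.68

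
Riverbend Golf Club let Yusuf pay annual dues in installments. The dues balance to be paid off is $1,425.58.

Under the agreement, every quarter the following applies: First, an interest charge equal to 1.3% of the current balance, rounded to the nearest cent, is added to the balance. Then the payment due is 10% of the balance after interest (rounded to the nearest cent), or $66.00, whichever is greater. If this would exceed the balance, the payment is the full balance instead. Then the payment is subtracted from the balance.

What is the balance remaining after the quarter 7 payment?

# | Opening | Interest | Payment | End bal
1 | $1,425.58 | $18.53 | $144.41 | $1,299.70
2 | $1,299.70 | $16.90 | $131.66 | $1,184.94
3 | $1,184.94 | $15.40 | $120.03 | $1,080.31
4 | $1,080.31 | $14.04 | $109.44 | $984.91
5 | $984.91 | $12.80 | $99.77 | $897.94
6 | $897.94 | $11.67 | $90.96 | $818.65
7 | $818.65 | $10.64 | $82.93 | $746.36

$746.36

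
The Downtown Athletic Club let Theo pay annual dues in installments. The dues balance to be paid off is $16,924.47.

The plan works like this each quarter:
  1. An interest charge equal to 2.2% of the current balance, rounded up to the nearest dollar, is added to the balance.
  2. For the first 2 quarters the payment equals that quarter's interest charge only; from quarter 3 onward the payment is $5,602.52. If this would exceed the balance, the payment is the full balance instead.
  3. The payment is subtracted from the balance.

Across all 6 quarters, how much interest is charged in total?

# | Opening | Interest | Payment | End bal
1 | $16,924.47 | $373.00 | $373.00 | $16,924.47
2 | $16,924.47 | $373.00 | $373.00 | $16,924.47
3 | $16,924.47 | $373.00 | $5,602.52 | $11,694.95
4 | $11,694.95 | $258.00 | $5,602.52 | $6,350.43
5 | $6,350.43 | $140.00 | $5,602.52 | $887.91
6 | $887.91 | $20.00 | $907.91 | $0.00
Total interest: $373.00 + $373.00 + $373.00 + $258.00 + $140.00 + $20.00 = $1,537.00

$1,537.00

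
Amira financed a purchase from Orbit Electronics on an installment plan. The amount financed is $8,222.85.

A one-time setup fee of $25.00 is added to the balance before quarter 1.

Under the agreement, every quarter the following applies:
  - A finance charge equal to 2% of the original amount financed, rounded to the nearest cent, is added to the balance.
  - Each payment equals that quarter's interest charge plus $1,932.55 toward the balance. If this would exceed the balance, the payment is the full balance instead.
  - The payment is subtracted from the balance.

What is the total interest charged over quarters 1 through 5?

Quarter 1: opening $8,247.85; interest $164.46 → $8,412.31; payment $2,097.01; balance $6,315.30
Quarter 2: opening $6,315.30; interest $164.46 → $6,479.76; payment $2,097.01; balance $4,382.75
Quarter 3: opening $4,382.75; interest $164.46 → $4,547.21; payment $2,097.01; balance $2,450.20
Quarter 4: opening $2,450.20; interest $164.46 → $2,614.66; payment $2,097.01; balance $517.65
Quarter 5: opening $517.65; interest $164.46 → $682.11; payment $682.11; balance $0.00
Total interest: $164.46 + $164.46 + $164.46 + $164.46 + $164.46 = $822.30

$822.30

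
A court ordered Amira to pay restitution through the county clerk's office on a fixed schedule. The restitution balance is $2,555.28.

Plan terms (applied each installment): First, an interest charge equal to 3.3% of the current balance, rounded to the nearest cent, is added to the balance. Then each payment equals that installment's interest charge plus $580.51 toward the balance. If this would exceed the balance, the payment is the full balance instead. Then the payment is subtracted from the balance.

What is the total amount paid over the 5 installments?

Installment 1: opening $2,555.28; interest $84.32 → $2,639.60; payment $664.83; balance $1,974.77
Installment 2: opening $1,974.77; interest $65.17 → $2,039.94; payment $645.68; balance $1,394.26
Installment 3: opening $1,394.26; interest $46.01 → $1,440.27; payment $626.52; balance $813.75
Installment 4: opening $813.75; interest $26.85 → $840.60; payment $607.36; balance $233.24
Installment 5: opening $233.24; interest $7.70 → $240.94; payment $240.94; balance $0.00
Total paid: $2,785.33

$2,785.33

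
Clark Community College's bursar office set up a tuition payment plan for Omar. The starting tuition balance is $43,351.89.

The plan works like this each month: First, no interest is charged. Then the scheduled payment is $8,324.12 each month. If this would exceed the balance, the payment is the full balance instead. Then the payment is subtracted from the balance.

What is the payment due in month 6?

# | Opening | Payment | End bal
1 | $43,351.89 | $8,324.12 | $35,027.77
2 | $35,027.77 | $8,324.12 | $26,703.65
3 | $26,703.65 | $8,324.12 | $18,379.53
4 | $18,379.53 | $8,324.12 | $10,055.41
5 | $10,055.41 | $8,324.12 | $1,731.29
6 | $1,731.29 | $1,731.29 | $0.00

$1,731.29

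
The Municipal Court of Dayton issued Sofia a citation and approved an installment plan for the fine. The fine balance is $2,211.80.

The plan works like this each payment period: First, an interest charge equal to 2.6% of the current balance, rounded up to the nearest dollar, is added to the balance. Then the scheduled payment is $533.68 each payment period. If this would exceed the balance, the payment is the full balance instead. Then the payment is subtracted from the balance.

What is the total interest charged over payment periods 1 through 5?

# | Opening | Interest | Payment | End bal
1 | $2,211.80 | $58.00 | $533.68 | $1,736.12
2 | $1,736.12 | $46.00 | $533.68 | $1,248.44
3 | $1,248.44 | $33.00 | $533.68 | $747.76
4 | $747.76 | $20.00 | $533.68 | $234.08
5 | $234.08 | $7.00 | $241.08 | $0.00
Total interest: $58.00 + $46.00 + $33.00 + $20.00 + $7.00 = $164.00

$164.00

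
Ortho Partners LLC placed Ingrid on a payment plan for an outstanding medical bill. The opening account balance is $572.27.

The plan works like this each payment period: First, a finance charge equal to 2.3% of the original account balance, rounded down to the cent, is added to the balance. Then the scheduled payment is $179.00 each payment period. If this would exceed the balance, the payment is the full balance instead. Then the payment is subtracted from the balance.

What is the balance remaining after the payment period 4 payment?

Payment period 1: $572.27 +$13.16 interest = $585.43; pay $179.00 → $406.43
Payment period 2: $406.43 +$13.16 interest = $419.59; pay $179.00 → $240.59
Payment period 3: $240.59 +$13.16 interest = $253.75; pay $179.00 → $74.75
Payment period 4: $74.75 +$13.16 interest = $87.91; pay $87.91 → $0.00

$0.00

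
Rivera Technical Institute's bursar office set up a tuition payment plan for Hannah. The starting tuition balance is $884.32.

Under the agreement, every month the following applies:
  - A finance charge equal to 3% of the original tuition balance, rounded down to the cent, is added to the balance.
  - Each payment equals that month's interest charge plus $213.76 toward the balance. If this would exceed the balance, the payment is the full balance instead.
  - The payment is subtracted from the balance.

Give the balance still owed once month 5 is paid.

$0.00

Month 1: $884.32 +$26.52 interest = $910.84; pay $240.28 → $670.56
Month 2: $670.56 +$26.52 interest = $697.08; pay $240.28 → $456.80
Month 3: $456.80 +$26.52 interest = $483.32; pay $240.28 → $243.04
Month 4: $243.04 +$26.52 interest = $269.56; pay $240.28 → $29.28
Month 5: $29.28 +$26.52 interest = $55.80; pay $55.80 → $0.00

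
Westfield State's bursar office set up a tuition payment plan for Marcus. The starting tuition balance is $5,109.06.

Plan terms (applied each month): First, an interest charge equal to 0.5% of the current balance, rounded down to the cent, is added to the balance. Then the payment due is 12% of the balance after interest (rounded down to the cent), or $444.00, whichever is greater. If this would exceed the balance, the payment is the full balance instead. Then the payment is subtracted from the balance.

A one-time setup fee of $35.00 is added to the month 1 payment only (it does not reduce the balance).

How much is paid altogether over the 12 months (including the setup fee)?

$5,293.52

# | Opening | Interest | Payment | Fee | End bal
1 | $5,109.06 | $25.54 | $616.15 | $35.00 | $4,518.45
2 | $4,518.45 | $22.59 | $544.92 | — | $3,996.12
3 | $3,996.12 | $19.98 | $481.93 | — | $3,534.17
4 | $3,534.17 | $17.67 | $444.00 | — | $3,107.84
5 | $3,107.84 | $15.53 | $444.00 | — | $2,679.37
6 | $2,679.37 | $13.39 | $444.00 | — | $2,248.76
7 | $2,248.76 | $11.24 | $444.00 | — | $1,816.00
8 | $1,816.00 | $9.08 | $444.00 | — | $1,381.08
9 | $1,381.08 | $6.90 | $444.00 | — | $943.98
10 | $943.98 | $4.71 | $444.00 | — | $504.69
11 | $504.69 | $2.52 | $444.00 | — | $63.21
12 | $63.21 | $0.31 | $63.52 | — | $0.00
Total paid: $5,293.52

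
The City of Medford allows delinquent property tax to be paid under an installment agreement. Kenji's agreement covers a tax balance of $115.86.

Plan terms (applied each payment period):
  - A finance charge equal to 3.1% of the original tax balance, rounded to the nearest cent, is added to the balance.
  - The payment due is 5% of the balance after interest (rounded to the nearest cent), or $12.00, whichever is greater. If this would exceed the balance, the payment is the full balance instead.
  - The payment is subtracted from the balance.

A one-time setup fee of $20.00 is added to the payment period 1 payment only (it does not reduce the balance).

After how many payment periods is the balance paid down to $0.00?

14

# | Opening | Interest | Payment | Fee | End bal
1 | $115.86 | $3.59 | $12.00 | $20.00 | $107.45
2 | $107.45 | $3.59 | $12.00 | — | $99.04
3 | $99.04 | $3.59 | $12.00 | — | $90.63
4 | $90.63 | $3.59 | $12.00 | — | $82.22
5 | $82.22 | $3.59 | $12.00 | — | $73.81
6 | $73.81 | $3.59 | $12.00 | — | $65.40
7 | $65.40 | $3.59 | $12.00 | — | $56.99
8 | $56.99 | $3.59 | $12.00 | — | $48.58
9 | $48.58 | $3.59 | $12.00 | — | $40.17
10 | $40.17 | $3.59 | $12.00 | — | $31.76
11 | $31.76 | $3.59 | $12.00 | — | $23.35
12 | $23.35 | $3.59 | $12.00 | — | $14.94
13 | $14.94 | $3.59 | $12.00 | — | $6.53
14 | $6.53 | $3.59 | $10.12 | — | $0.00
Balance reaches $0.00 in payment period 14.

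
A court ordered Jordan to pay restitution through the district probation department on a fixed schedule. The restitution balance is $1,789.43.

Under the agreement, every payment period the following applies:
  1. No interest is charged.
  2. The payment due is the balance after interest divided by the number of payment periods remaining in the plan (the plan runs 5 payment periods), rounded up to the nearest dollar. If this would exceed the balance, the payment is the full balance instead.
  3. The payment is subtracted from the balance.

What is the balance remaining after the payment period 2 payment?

$1,073.43

Payment period 1: opening $1,789.43; payment $358.00; balance $1,431.43
Payment period 2: opening $1,431.43; payment $358.00; balance $1,073.43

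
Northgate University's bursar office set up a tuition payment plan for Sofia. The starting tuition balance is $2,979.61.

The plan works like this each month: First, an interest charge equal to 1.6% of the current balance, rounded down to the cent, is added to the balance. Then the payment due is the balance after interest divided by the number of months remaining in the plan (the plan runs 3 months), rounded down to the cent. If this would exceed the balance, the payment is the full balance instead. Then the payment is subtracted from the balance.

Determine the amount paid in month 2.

$1,025.24

Month 1: opening $2,979.61; interest $47.67 → $3,027.28; payment $1,009.09; balance $2,018.19
Month 2: opening $2,018.19; interest $32.29 → $2,050.48; payment $1,025.24; balance $1,025.24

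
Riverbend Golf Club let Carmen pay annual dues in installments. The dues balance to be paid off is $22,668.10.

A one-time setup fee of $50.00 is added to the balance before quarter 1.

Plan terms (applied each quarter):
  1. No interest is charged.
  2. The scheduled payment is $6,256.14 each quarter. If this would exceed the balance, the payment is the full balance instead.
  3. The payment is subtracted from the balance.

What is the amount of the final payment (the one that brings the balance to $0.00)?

$3,949.68

Quarter 1: opening $22,718.10; payment $6,256.14; balance $16,461.96
Quarter 2: opening $16,461.96; payment $6,256.14; balance $10,205.82
Quarter 3: opening $10,205.82; payment $6,256.14; balance $3,949.68
Quarter 4: opening $3,949.68; payment $3,949.68; balance $0.00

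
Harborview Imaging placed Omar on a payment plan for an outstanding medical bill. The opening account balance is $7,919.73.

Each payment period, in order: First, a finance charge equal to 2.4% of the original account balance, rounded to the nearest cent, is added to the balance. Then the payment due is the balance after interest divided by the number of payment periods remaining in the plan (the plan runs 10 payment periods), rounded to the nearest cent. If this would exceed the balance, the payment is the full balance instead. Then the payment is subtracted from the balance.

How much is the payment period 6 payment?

# | Opening | Interest | Payment | End bal
1 | $7,919.73 | $190.07 | $810.98 | $7,298.82
2 | $7,298.82 | $190.07 | $832.10 | $6,656.79
3 | $6,656.79 | $190.07 | $855.86 | $5,991.00
4 | $5,991.00 | $190.07 | $883.01 | $5,298.06
5 | $5,298.06 | $190.07 | $914.69 | $4,573.44
6 | $4,573.44 | $190.07 | $952.70 | $3,810.81

$952.70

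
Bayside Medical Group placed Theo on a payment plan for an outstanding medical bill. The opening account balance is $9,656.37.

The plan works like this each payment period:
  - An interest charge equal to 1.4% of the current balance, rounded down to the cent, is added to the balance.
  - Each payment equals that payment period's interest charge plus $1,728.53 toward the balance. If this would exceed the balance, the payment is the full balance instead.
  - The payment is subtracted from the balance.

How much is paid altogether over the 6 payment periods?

Payment period 1: opening $9,656.37; interest $135.18 → $9,791.55; payment $1,863.71; balance $7,927.84
Payment period 2: opening $7,927.84; interest $110.98 → $8,038.82; payment $1,839.51; balance $6,199.31
Payment period 3: opening $6,199.31; interest $86.79 → $6,286.10; payment $1,815.32; balance $4,470.78
Payment period 4: opening $4,470.78; interest $62.59 → $4,533.37; payment $1,791.12; balance $2,742.25
Payment period 5: opening $2,742.25; interest $38.39 → $2,780.64; payment $1,766.92; balance $1,013.72
Payment period 6: opening $1,013.72; interest $14.19 → $1,027.91; payment $1,027.91; balance $0.00
Total paid: $10,104.49

$10,104.49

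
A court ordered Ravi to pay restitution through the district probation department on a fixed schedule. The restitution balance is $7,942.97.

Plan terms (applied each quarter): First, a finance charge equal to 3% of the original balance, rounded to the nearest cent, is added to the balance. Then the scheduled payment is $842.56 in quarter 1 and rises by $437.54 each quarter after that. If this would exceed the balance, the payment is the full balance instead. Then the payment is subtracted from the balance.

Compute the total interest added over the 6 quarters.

Quarter 1: opening $7,942.97; interest $238.29 → $8,181.26; payment $842.56; balance $7,338.70
Quarter 2: opening $7,338.70; interest $238.29 → $7,576.99; payment $1,280.10; balance $6,296.89
Quarter 3: opening $6,296.89; interest $238.29 → $6,535.18; payment $1,717.64; balance $4,817.54
Quarter 4: opening $4,817.54; interest $238.29 → $5,055.83; payment $2,155.18; balance $2,900.65
Quarter 5: opening $2,900.65; interest $238.29 → $3,138.94; payment $2,592.72; balance $546.22
Quarter 6: opening $546.22; interest $238.29 → $784.51; payment $784.51; balance $0.00
Total interest: $238.29 + $238.29 + $238.29 + $238.29 + $238.29 + $238.29 = $1,429.74

$1,429.74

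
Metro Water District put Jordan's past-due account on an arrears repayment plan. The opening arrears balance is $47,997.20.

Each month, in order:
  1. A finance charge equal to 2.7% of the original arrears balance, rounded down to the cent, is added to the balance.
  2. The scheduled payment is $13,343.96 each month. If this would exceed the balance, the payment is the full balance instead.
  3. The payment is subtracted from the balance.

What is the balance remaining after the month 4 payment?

$0.00

Month 1: opening $47,997.20; interest $1,295.92 → $49,293.12; payment $13,343.96; balance $35,949.16
Month 2: opening $35,949.16; interest $1,295.92 → $37,245.08; payment $13,343.96; balance $23,901.12
Month 3: opening $23,901.12; interest $1,295.92 → $25,197.04; payment $13,343.96; balance $11,853.08
Month 4: opening $11,853.08; interest $1,295.92 → $13,149.00; payment $13,149.00; balance $0.00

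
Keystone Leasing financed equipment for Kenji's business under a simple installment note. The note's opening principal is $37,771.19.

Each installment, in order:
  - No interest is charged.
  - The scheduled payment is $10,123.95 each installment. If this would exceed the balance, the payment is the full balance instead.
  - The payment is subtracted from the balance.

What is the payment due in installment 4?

Installment 1: $37,771.19 − $10,123.95 → $27,647.24
Installment 2: $27,647.24 − $10,123.95 → $17,523.29
Installment 3: $17,523.29 − $10,123.95 → $7,399.34
Installment 4: $7,399.34 − $7,399.34 → $0.00

$7,399.34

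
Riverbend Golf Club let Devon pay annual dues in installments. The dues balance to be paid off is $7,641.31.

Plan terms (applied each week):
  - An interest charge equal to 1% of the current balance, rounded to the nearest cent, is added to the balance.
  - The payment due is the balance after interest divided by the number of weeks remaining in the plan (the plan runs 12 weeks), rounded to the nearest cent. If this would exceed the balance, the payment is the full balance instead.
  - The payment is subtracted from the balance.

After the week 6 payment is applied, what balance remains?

# | Opening | Interest | Payment | End bal
1 | $7,641.31 | $76.41 | $643.14 | $7,074.58
2 | $7,074.58 | $70.75 | $649.58 | $6,495.75
3 | $6,495.75 | $64.96 | $656.07 | $5,904.64
4 | $5,904.64 | $59.05 | $662.63 | $5,301.06
5 | $5,301.06 | $53.01 | $669.26 | $4,684.81
6 | $4,684.81 | $46.85 | $675.95 | $4,055.71

$4,055.71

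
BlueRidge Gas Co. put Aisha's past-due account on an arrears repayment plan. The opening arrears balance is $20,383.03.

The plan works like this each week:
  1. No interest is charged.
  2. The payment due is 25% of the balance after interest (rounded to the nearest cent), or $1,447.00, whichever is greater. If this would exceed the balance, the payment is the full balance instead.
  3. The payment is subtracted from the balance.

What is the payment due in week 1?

Week 1: opening $20,383.03; payment $5,095.76; balance $15,287.27

$5,095.76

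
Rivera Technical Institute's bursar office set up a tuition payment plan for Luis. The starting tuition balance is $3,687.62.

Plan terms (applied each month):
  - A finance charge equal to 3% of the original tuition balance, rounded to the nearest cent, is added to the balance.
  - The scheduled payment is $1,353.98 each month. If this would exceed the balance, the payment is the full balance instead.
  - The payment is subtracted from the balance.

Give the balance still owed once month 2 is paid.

# | Opening | Interest | Payment | End bal
1 | $3,687.62 | $110.63 | $1,353.98 | $2,444.27
2 | $2,444.27 | $110.63 | $1,353.98 | $1,200.92

$1,200.92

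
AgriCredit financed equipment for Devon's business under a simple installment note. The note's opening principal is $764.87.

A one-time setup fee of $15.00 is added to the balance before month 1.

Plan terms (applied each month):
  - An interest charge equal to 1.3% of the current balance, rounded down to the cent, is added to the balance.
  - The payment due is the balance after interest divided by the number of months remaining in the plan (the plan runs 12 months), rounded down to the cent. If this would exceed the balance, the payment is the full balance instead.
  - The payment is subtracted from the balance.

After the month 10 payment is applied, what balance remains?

# | Opening | Interest | Payment | End bal
1 | $779.87 | $10.13 | $65.83 | $724.17
2 | $724.17 | $9.41 | $66.68 | $666.90
3 | $666.90 | $8.66 | $67.55 | $608.01
4 | $608.01 | $7.90 | $68.43 | $547.48
5 | $547.48 | $7.11 | $69.32 | $485.27
6 | $485.27 | $6.30 | $70.22 | $421.35
7 | $421.35 | $5.47 | $71.13 | $355.69
8 | $355.69 | $4.62 | $72.06 | $288.25
9 | $288.25 | $3.74 | $72.99 | $219.00
10 | $219.00 | $2.84 | $73.94 | $147.90

$147.90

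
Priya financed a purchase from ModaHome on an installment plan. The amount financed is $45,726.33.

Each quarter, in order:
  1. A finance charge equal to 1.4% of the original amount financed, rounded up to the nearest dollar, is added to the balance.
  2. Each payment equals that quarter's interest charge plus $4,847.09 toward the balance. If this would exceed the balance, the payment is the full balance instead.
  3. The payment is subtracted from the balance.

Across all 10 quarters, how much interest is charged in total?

$6,410.00

Quarter 1: $45,726.33 +$641.00 interest = $46,367.33; pay $5,488.09 → $40,879.24
Quarter 2: $40,879.24 +$641.00 interest = $41,520.24; pay $5,488.09 → $36,032.15
Quarter 3: $36,032.15 +$641.00 interest = $36,673.15; pay $5,488.09 → $31,185.06
Quarter 4: $31,185.06 +$641.00 interest = $31,826.06; pay $5,488.09 → $26,337.97
Quarter 5: $26,337.97 +$641.00 interest = $26,978.97; pay $5,488.09 → $21,490.88
Quarter 6: $21,490.88 +$641.00 interest = $22,131.88; pay $5,488.09 → $16,643.79
Quarter 7: $16,643.79 +$641.00 interest = $17,284.79; pay $5,488.09 → $11,796.70
Quarter 8: $11,796.70 +$641.00 interest = $12,437.70; pay $5,488.09 → $6,949.61
Quarter 9: $6,949.61 +$641.00 interest = $7,590.61; pay $5,488.09 → $2,102.52
Quarter 10: $2,102.52 +$641.00 interest = $2,743.52; pay $2,743.52 → $0.00
Total interest: $641.00 + $641.00 + $641.00 + $641.00 + $641.00 + $641.00 + $641.00 + $641.00 + $641.00 + $641.00 = $6,410.00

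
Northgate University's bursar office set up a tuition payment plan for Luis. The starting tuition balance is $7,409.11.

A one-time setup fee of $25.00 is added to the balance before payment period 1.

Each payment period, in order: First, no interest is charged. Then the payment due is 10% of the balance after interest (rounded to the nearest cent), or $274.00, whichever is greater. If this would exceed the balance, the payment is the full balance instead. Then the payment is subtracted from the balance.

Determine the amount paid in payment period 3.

Payment period 1: $7,434.11 − $743.41 → $6,690.70
Payment period 2: $6,690.70 − $669.07 → $6,021.63
Payment period 3: $6,021.63 − $602.16 → $5,419.47

$602.16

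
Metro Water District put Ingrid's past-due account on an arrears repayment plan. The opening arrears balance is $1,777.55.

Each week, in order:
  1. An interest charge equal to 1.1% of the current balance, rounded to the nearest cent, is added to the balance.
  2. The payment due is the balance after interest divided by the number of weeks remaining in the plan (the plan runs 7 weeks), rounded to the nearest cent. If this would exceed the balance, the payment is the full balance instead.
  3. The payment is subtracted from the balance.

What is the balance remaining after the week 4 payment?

$795.88

Week 1: $1,777.55 +$19.55 interest = $1,797.10; pay $256.73 → $1,540.37
Week 2: $1,540.37 +$16.94 interest = $1,557.31; pay $259.55 → $1,297.76
Week 3: $1,297.76 +$14.28 interest = $1,312.04; pay $262.41 → $1,049.63
Week 4: $1,049.63 +$11.55 interest = $1,061.18; pay $265.30 → $795.88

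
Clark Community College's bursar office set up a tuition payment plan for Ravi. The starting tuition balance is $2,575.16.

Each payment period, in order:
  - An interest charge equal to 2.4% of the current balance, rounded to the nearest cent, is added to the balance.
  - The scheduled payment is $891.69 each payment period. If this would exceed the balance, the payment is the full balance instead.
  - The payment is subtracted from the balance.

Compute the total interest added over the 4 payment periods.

Payment period 1: opening $2,575.16; interest $61.80 → $2,636.96; payment $891.69; balance $1,745.27
Payment period 2: opening $1,745.27; interest $41.89 → $1,787.16; payment $891.69; balance $895.47
Payment period 3: opening $895.47; interest $21.49 → $916.96; payment $891.69; balance $25.27
Payment period 4: opening $25.27; interest $0.61 → $25.88; payment $25.88; balance $0.00
Total interest: $61.80 + $41.89 + $21.49 + $0.61 = $125.79

$125.79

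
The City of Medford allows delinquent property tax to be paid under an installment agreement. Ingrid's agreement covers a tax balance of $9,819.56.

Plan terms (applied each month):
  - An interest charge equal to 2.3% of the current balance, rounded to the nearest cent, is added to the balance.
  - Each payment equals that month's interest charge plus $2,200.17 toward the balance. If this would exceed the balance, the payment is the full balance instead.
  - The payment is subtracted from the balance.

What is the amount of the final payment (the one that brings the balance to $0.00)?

$1,042.31

Month 1: $9,819.56 +$225.85 interest = $10,045.41; pay $2,426.02 → $7,619.39
Month 2: $7,619.39 +$175.25 interest = $7,794.64; pay $2,375.42 → $5,419.22
Month 3: $5,419.22 +$124.64 interest = $5,543.86; pay $2,324.81 → $3,219.05
Month 4: $3,219.05 +$74.04 interest = $3,293.09; pay $2,274.21 → $1,018.88
Month 5: $1,018.88 +$23.43 interest = $1,042.31; pay $1,042.31 → $0.00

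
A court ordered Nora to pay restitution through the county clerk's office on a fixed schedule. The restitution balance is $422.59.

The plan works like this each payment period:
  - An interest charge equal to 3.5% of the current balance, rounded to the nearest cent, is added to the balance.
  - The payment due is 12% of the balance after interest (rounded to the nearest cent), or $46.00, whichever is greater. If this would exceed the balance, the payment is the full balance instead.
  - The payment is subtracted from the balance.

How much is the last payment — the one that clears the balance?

$0.86

Payment period 1: $422.59 +$14.79 interest = $437.38; pay $52.49 → $384.89
Payment period 2: $384.89 +$13.47 interest = $398.36; pay $47.80 → $350.56
Payment period 3: $350.56 +$12.27 interest = $362.83; pay $46.00 → $316.83
Payment period 4: $316.83 +$11.09 interest = $327.92; pay $46.00 → $281.92
Payment period 5: $281.92 +$9.87 interest = $291.79; pay $46.00 → $245.79
Payment period 6: $245.79 +$8.60 interest = $254.39; pay $46.00 → $208.39
Payment period 7: $208.39 +$7.29 interest = $215.68; pay $46.00 → $169.68
Payment period 8: $169.68 +$5.94 interest = $175.62; pay $46.00 → $129.62
Payment period 9: $129.62 +$4.54 interest = $134.16; pay $46.00 → $88.16
Payment period 10: $88.16 +$3.09 interest = $91.25; pay $46.00 → $45.25
Payment period 11: $45.25 +$1.58 interest = $46.83; pay $46.00 → $0.83
Payment period 12: $0.83 +$0.03 interest = $0.86; pay $0.86 → $0.00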